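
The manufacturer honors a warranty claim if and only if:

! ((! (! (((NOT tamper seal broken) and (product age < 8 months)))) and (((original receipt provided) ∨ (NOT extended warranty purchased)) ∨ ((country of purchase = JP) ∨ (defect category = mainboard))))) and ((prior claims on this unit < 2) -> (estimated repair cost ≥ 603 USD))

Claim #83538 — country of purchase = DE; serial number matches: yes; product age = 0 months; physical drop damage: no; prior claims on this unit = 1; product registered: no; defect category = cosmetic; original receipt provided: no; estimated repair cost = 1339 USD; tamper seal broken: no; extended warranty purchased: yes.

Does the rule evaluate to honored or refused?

Atomic conditions:
  NOT tamper seal broken: no → true
  product age < 8 months: 0 < 8 is true
  original receipt provided: no → false
  NOT extended warranty purchased: yes → false
  country of purchase = JP: DE == JP is false
  defect category = mainboard: cosmetic == mainboard is false
  prior claims on this unit < 2: 1 < 2 is true
  estimated repair cost ≥ 603 USD: 1339 ≥ 603 is true
Combine:
[1.1.1.1.1] true AND true = true
[1.1.1.1] NOT true = false
[1.1.1] NOT false = true
[1.1.2.1] false OR false = false
[1.1.2.2] false OR false = false
[1.1.2] false OR false = false
[1.1] true AND false = false
[1] NOT false = true
[2] true → true = true
[root] true AND true = true
Overall: true → honored

Honored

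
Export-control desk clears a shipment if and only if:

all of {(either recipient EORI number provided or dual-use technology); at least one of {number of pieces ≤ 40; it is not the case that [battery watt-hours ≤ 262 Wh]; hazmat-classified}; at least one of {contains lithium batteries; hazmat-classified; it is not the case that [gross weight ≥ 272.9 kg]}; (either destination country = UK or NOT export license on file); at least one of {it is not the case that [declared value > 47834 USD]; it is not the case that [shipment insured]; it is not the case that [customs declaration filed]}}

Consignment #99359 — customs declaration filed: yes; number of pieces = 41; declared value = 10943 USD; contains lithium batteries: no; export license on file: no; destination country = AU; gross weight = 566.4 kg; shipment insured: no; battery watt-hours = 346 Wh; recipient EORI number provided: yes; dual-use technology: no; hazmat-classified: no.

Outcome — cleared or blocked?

Blocked

Atomic conditions:
  recipient EORI number provided: yes → true
  dual-use technology: no → false
  number of pieces ≤ 40: 41 ≤ 40 is false
  battery watt-hours ≤ 262 Wh: 346 ≤ 262 is false
  hazmat-classified: no → false
  contains lithium batteries: no → false
  gross weight ≥ 272.9 kg: 566.4 ≥ 272.9 is true
  destination country = UK: AU == UK is false
  NOT export license on file: no → true
  declared value > 47834 USD: 10943 > 47834 is false
  shipment insured: no → false
  customs declaration filed: yes → true
Combine:
[1] true OR false = true
[2.2] NOT false = true
[2] false OR true OR false = true
[3.3] NOT true = false
[3] false OR false OR false = false
[4] false OR true = true
[5.1] NOT false = true
[5.2] NOT false = true
[5.3] NOT true = false
[5] true OR true OR false = true
[root] true AND true AND false AND true AND true = false
Overall: false → blocked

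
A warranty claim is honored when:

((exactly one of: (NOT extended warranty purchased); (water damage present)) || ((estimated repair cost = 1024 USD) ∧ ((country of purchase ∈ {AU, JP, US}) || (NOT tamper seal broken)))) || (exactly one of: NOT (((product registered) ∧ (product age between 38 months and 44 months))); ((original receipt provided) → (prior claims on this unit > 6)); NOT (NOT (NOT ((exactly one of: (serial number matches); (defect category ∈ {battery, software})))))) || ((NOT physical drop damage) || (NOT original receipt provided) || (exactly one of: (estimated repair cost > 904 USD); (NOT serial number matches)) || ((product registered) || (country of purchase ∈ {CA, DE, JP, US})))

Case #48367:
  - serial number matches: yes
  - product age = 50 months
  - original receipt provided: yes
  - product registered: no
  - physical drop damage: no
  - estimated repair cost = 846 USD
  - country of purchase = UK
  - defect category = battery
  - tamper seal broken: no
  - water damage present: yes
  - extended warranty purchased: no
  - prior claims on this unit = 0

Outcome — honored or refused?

Honored

Atomic conditions:
  NOT extended warranty purchased: no → true
  water damage present: yes → true
  estimated repair cost = 1024 USD: 846 == 1024 is false
  country of purchase ∈ {AU, JP, US}: UK is not in the set → false
  NOT tamper seal broken: no → true
  product registered: no → false
  product age between 38 months and 44 months: 50 in [38, 44] is false
  original receipt provided: yes → true
  prior claims on this unit > 6: 0 > 6 is false
  serial number matches: yes → true
  defect category ∈ {battery, software}: battery is in the set → true
  NOT physical drop damage: no → true
  NOT original receipt provided: yes → false
  estimated repair cost > 904 USD: 846 > 904 is false
  NOT serial number matches: yes → false
  country of purchase ∈ {CA, DE, JP, US}: UK is not in the set → false
Combine:
[1.1] exactly-one(true, true) = false
[1.2.2] false OR true = true
[1.2] false AND true = false
[1] false OR false = false
[2.1.1] false AND false = false
[2.1] NOT false = true
[2.2] true → false = false
[2.3.1.1.1] exactly-one(true, true) = false
[2.3.1.1] NOT false = true
[2.3.1] NOT true = false
[2.3] NOT false = true
[2] exactly-one(true, false, true) = false
[3.3] exactly-one(false, false) = false
[3.4] false OR false = false
[3] true OR false OR false OR false = true
[root] false OR false OR true = true
Overall: true → honored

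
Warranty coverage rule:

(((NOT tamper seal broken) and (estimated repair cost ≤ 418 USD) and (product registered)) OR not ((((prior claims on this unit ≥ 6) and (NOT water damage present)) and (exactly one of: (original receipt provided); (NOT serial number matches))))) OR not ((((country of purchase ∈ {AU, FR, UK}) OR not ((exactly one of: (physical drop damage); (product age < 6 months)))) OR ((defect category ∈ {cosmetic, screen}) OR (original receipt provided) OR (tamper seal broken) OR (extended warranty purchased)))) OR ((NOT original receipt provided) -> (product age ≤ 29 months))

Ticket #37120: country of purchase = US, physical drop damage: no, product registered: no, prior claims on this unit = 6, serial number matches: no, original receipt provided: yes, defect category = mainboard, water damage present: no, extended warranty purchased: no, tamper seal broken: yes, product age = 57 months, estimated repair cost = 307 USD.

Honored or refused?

Atomic conditions:
  NOT tamper seal broken: yes → false
  estimated repair cost ≤ 418 USD: 307 ≤ 418 is true
  product registered: no → false
  prior claims on this unit ≥ 6: 6 ≥ 6 is true
  NOT water damage present: no → true
  original receipt provided: yes → true
  NOT serial number matches: no → true
  country of purchase ∈ {AU, FR, UK}: US is not in the set → false
  physical drop damage: no → false
  product age < 6 months: 57 < 6 is false
  defect category ∈ {cosmetic, screen}: mainboard is not in the set → false
  tamper seal broken: yes → true
  extended warranty purchased: no → false
  NOT original receipt provided: yes → false
  product age ≤ 29 months: 57 ≤ 29 is false
Combine:
[1.1] false AND true AND false = false
[1.2.1.1] true AND true = true
[1.2.1.2] exactly-one(true, true) = false
[1.2.1] true AND false = false
[1.2] NOT false = true
[1] false OR true = true
[2.1.1.2.1] exactly-one(false, false) = false
[2.1.1.2] NOT false = true
[2.1.1] false OR true = true
[2.1.2] false OR true OR true OR false = true
[2.1] true OR true = true
[2] NOT true = false
[3] false → false (antecedent false ⇒ implication holds) = true
[root] true OR false OR true = true
Overall: true → honored

Honored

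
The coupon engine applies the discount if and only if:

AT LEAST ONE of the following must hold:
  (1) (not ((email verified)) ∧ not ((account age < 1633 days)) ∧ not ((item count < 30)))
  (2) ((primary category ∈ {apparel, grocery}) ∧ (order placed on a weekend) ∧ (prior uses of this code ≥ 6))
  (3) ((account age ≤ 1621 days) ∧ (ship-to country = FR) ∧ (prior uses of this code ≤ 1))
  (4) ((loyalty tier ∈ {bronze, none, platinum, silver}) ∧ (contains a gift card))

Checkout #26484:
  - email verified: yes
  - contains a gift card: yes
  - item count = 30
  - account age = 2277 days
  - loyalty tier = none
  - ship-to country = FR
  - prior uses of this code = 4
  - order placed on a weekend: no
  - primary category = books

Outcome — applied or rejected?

Applied

Atomic conditions:
  email verified: yes → true
  account age < 1633 days: 2277 < 1633 is false
  item count < 30: 30 < 30 is false
  primary category ∈ {apparel, grocery}: books is not in the set → false
  order placed on a weekend: no → false
  prior uses of this code ≥ 6: 4 ≥ 6 is false
  account age ≤ 1621 days: 2277 ≤ 1621 is false
  ship-to country = FR: FR == FR is true
  prior uses of this code ≤ 1: 4 ≤ 1 is false
  loyalty tier ∈ {bronze, none, platinum, silver}: none is in the set → true
  contains a gift card: yes → true
Combine:
[1.1] NOT true = false
[1.2] NOT false = true
[1.3] NOT false = true
[1] false AND true AND true = false
[2] false AND false AND false = false
[3] false AND true AND false = false
[4] true AND true = true
[root] false OR false OR false OR true = true
Overall: true → applied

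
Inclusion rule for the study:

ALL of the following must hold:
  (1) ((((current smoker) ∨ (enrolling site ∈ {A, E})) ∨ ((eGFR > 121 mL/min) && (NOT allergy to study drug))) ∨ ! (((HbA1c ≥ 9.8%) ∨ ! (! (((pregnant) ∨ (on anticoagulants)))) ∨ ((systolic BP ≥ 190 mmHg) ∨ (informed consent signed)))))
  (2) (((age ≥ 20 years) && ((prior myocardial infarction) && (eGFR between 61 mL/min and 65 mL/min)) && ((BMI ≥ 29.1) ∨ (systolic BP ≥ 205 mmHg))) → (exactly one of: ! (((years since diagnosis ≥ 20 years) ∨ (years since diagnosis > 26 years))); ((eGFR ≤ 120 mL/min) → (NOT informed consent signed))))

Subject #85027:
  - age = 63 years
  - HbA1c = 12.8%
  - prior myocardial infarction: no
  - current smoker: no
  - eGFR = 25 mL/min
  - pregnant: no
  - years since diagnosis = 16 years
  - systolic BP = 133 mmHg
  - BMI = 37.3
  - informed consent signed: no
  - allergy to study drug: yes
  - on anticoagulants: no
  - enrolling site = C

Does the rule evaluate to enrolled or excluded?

Excluded

Atomic conditions:
  current smoker: no → false
  enrolling site ∈ {A, E}: C is not in the set → false
  eGFR > 121 mL/min: 25 > 121 is false
  NOT allergy to study drug: yes → false
  HbA1c ≥ 9.8%: 12.8 ≥ 9.8 is true
  pregnant: no → false
  on anticoagulants: no → false
  systolic BP ≥ 190 mmHg: 133 ≥ 190 is false
  informed consent signed: no → false
  age ≥ 20 years: 63 ≥ 20 is true
  prior myocardial infarction: no → false
  eGFR between 61 mL/min and 65 mL/min: 25 in [61, 65] is false
  BMI ≥ 29.1: 37.3 ≥ 29.1 is true
  systolic BP ≥ 205 mmHg: 133 ≥ 205 is false
  years since diagnosis ≥ 20 years: 16 ≥ 20 is false
  years since diagnosis > 26 years: 16 > 26 is false
  eGFR ≤ 120 mL/min: 25 ≤ 120 is true
  NOT informed consent signed: no → true
Combine:
[1.1.1] false OR false = false
[1.1.2] false AND false = false
[1.1] false OR false = false
[1.2.1.2.1.1] false OR false = false
[1.2.1.2.1] NOT false = true
[1.2.1.2] NOT true = false
[1.2.1.3] false OR false = false
[1.2.1] true OR false OR false = true
[1.2] NOT true = false
[1] false OR false = false
[2.1.2] false AND false = false
[2.1.3] true OR false = true
[2.1] true AND false AND true = false
[2.2.1.1] false OR false = false
[2.2.1] NOT false = true
[2.2.2] true → true = true
[2.2] exactly-one(true, true) = false
[2] false → false (antecedent false ⇒ implication holds) = true
[root] false AND true = false
Overall: false → excluded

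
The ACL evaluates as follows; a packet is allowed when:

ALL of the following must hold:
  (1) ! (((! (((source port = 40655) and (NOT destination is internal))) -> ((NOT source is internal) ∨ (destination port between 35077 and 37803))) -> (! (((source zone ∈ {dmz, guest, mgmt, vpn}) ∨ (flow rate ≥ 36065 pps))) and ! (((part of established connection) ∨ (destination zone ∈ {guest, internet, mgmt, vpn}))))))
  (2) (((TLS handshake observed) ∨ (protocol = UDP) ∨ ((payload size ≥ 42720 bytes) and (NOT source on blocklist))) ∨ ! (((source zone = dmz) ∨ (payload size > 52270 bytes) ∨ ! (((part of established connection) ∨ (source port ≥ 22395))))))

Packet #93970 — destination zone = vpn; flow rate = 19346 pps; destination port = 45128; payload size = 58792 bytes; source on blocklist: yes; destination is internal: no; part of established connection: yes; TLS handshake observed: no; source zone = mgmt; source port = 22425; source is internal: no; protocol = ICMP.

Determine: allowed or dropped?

Dropped

Atomic conditions:
  source port = 40655: 22425 == 40655 is false
  NOT destination is internal: no → true
  NOT source is internal: no → true
  destination port between 35077 and 37803: 45128 in [35077, 37803] is false
  source zone ∈ {dmz, guest, mgmt, vpn}: mgmt is in the set → true
  flow rate ≥ 36065 pps: 19346 ≥ 36065 is false
  part of established connection: yes → true
  destination zone ∈ {guest, internet, mgmt, vpn}: vpn is in the set → true
  TLS handshake observed: no → false
  protocol = UDP: ICMP == UDP is false
  payload size ≥ 42720 bytes: 58792 ≥ 42720 is true
  NOT source on blocklist: yes → false
  source zone = dmz: mgmt == dmz is false
  payload size > 52270 bytes: 58792 > 52270 is true
  source port ≥ 22395: 22425 ≥ 22395 is true
Combine:
[1.1.1.1.1] false AND true = false
[1.1.1.1] NOT false = true
[1.1.1.2] true OR false = true
[1.1.1] true → true = true
[1.1.2.1.1] true OR false = true
[1.1.2.1] NOT true = false
[1.1.2.2.1] true OR true = true
[1.1.2.2] NOT true = false
[1.1.2] false AND false = false
[1.1] true → false = false
[1] NOT false = true
[2.1.3] true AND false = false
[2.1] false OR false OR false = false
[2.2.1.3.1] true OR true = true
[2.2.1.3] NOT true = false
[2.2.1] false OR true OR false = true
[2.2] NOT true = false
[2] false OR false = false
[root] true AND false = false
Overall: false → dropped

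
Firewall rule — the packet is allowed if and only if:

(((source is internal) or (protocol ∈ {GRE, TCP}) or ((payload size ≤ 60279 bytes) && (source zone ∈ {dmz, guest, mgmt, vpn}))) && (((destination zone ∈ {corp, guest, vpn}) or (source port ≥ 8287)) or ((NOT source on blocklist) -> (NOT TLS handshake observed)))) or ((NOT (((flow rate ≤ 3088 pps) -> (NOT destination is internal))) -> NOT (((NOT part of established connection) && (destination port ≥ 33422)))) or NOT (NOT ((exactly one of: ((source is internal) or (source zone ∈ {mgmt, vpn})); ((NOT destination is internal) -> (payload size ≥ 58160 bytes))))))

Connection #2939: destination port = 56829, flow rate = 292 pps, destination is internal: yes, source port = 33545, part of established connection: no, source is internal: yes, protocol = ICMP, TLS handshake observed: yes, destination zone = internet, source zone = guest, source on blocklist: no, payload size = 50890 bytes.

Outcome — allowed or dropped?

Allowed

Atomic conditions:
  source is internal: yes → true
  protocol ∈ {GRE, TCP}: ICMP is not in the set → false
  payload size ≤ 60279 bytes: 50890 ≤ 60279 is true
  source zone ∈ {dmz, guest, mgmt, vpn}: guest is in the set → true
  destination zone ∈ {corp, guest, vpn}: internet is not in the set → false
  source port ≥ 8287: 33545 ≥ 8287 is true
  NOT source on blocklist: no → true
  NOT TLS handshake observed: yes → false
  flow rate ≤ 3088 pps: 292 ≤ 3088 is true
  NOT destination is internal: yes → false
  NOT part of established connection: no → true
  destination port ≥ 33422: 56829 ≥ 33422 is true
  source zone ∈ {mgmt, vpn}: guest is not in the set → false
  payload size ≥ 58160 bytes: 50890 ≥ 58160 is false
Combine:
[1.1.3] true AND true = true
[1.1] true OR false OR true = true
[1.2.1] false OR true = true
[1.2.2] true → false = false
[1.2] true OR false = true
[1] true AND true = true
[2.1.1.1] true → false = false
[2.1.1] NOT false = true
[2.1.2.1] true AND true = true
[2.1.2] NOT true = false
[2.1] true → false = false
[2.2.1.1.1] true OR false = true
[2.2.1.1.2] false → false (antecedent false ⇒ implication holds) = true
[2.2.1.1] exactly-one(true, true) = false
[2.2.1] NOT false = true
[2.2] NOT true = false
[2] false OR false = false
[root] true OR false = true
Overall: true → allowed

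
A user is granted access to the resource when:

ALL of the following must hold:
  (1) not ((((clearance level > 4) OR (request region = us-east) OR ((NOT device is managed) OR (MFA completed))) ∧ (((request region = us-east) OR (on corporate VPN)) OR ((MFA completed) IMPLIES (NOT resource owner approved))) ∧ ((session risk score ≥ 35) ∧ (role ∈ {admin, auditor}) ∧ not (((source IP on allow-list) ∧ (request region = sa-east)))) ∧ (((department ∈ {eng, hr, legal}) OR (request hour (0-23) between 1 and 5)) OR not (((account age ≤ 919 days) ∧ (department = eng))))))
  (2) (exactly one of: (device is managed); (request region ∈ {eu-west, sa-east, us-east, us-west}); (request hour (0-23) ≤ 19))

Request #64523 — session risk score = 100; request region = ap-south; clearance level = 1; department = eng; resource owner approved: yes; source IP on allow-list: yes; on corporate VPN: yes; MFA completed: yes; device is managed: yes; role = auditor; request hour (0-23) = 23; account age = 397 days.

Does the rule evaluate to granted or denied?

Atomic conditions:
  clearance level > 4: 1 > 4 is false
  request region = us-east: ap-south == us-east is false
  NOT device is managed: yes → false
  MFA completed: yes → true
  on corporate VPN: yes → true
  NOT resource owner approved: yes → false
  session risk score ≥ 35: 100 ≥ 35 is true
  role ∈ {admin, auditor}: auditor is in the set → true
  source IP on allow-list: yes → true
  request region = sa-east: ap-south == sa-east is false
  department ∈ {eng, hr, legal}: eng is in the set → true
  request hour (0-23) between 1 and 5: 23 in [1, 5] is false
  account age ≤ 919 days: 397 ≤ 919 is true
  department = eng: eng == eng is true
  device is managed: yes → true
  request region ∈ {eu-west, sa-east, us-east, us-west}: ap-south is not in the set → false
  request hour (0-23) ≤ 19: 23 ≤ 19 is false
Combine:
[1.1.1.3] false OR true = true
[1.1.1] false OR false OR true = true
[1.1.2.1] false OR true = true
[1.1.2.2] true → false = false
[1.1.2] true OR false = true
[1.1.3.3.1] true AND false = false
[1.1.3.3] NOT false = true
[1.1.3] true AND true AND true = true
[1.1.4.1] true OR false = true
[1.1.4.2.1] true AND true = true
[1.1.4.2] NOT true = false
[1.1.4] true OR false = true
[1.1] true AND true AND true AND true = true
[1] NOT true = false
[2] exactly-one(true, false, false) = true
[root] false AND true = false
Overall: false → denied

Denied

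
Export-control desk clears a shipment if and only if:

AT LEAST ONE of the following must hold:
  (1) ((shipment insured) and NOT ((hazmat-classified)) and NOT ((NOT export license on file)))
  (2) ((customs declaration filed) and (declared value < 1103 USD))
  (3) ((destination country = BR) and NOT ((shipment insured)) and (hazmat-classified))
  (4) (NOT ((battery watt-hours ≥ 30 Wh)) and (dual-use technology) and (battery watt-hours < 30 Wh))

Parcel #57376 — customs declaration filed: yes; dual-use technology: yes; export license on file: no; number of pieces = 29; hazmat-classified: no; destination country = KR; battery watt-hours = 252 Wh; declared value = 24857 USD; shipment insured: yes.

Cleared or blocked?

Blocked

Atomic conditions:
  shipment insured: yes → true
  hazmat-classified: no → false
  NOT export license on file: no → true
  customs declaration filed: yes → true
  declared value < 1103 USD: 24857 < 1103 is false
  destination country = BR: KR == BR is false
  battery watt-hours ≥ 30 Wh: 252 ≥ 30 is true
  dual-use technology: yes → true
  battery watt-hours < 30 Wh: 252 < 30 is false
Combine:
[1.2] NOT false = true
[1.3] NOT true = false
[1] true AND true AND false = false
[2] true AND false = false
[3.2] NOT true = false
[3] false AND false AND false = false
[4.1] NOT true = false
[4] false AND true AND false = false
[root] false OR false OR false OR false = false
Overall: false → blocked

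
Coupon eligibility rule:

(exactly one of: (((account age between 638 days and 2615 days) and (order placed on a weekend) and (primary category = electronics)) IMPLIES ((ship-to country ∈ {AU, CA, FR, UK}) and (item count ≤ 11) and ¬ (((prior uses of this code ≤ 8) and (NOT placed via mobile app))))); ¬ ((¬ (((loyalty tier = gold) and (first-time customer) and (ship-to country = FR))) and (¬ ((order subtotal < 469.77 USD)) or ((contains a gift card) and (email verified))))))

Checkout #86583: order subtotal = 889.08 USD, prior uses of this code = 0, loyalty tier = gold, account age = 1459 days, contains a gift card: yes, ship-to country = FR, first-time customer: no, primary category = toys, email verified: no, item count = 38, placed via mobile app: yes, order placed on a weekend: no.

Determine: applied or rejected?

Atomic conditions:
  account age between 638 days and 2615 days: 1459 in [638, 2615] is true
  order placed on a weekend: no → false
  primary category = electronics: toys == electronics is false
  ship-to country ∈ {AU, CA, FR, UK}: FR is in the set → true
  item count ≤ 11: 38 ≤ 11 is false
  prior uses of this code ≤ 8: 0 ≤ 8 is true
  NOT placed via mobile app: yes → false
  loyalty tier = gold: gold == gold is true
  first-time customer: no → false
  ship-to country = FR: FR == FR is true
  order subtotal < 469.77 USD: 889.08 < 469.77 is false
  contains a gift card: yes → true
  email verified: no → false
Combine:
[1.1] true AND false AND false = false
[1.2.3.1] true AND false = false
[1.2.3] NOT false = true
[1.2] true AND false AND true = false
[1] false → false (antecedent false ⇒ implication holds) = true
[2.1.1.1] true AND false AND true = false
[2.1.1] NOT false = true
[2.1.2.1] NOT false = true
[2.1.2.2] true AND false = false
[2.1.2] true OR false = true
[2.1] true AND true = true
[2] NOT true = false
[root] exactly-one(true, false) = true
Overall: true → applied

Applied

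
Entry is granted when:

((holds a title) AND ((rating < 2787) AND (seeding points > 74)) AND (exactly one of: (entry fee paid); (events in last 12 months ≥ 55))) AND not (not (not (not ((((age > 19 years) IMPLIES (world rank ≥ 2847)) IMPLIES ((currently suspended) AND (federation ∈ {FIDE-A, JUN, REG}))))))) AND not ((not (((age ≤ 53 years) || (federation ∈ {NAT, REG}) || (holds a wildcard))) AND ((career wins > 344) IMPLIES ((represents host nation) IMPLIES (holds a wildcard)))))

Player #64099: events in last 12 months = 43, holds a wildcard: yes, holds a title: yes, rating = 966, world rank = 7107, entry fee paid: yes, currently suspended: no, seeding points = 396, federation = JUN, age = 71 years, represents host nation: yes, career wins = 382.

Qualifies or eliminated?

Eliminated

Atomic conditions:
  holds a title: yes → true
  rating < 2787: 966 < 2787 is true
  seeding points > 74: 396 > 74 is true
  entry fee paid: yes → true
  events in last 12 months ≥ 55: 43 ≥ 55 is false
  age > 19 years: 71 > 19 is true
  world rank ≥ 2847: 7107 ≥ 2847 is true
  currently suspended: no → false
  federation ∈ {FIDE-A, JUN, REG}: JUN is in the set → true
  age ≤ 53 years: 71 ≤ 53 is false
  federation ∈ {NAT, REG}: JUN is not in the set → false
  holds a wildcard: yes → true
  career wins > 344: 382 > 344 is true
  represents host nation: yes → true
Combine:
[1.2] true AND true = true
[1.3] exactly-one(true, false) = true
[1] true AND true AND true = true
[2.1.1.1.1.1] true → true = true
[2.1.1.1.1.2] false AND true = false
[2.1.1.1.1] true → false = false
[2.1.1.1] NOT false = true
[2.1.1] NOT true = false
[2.1] NOT false = true
[2] NOT true = false
[3.1.1.1] false OR false OR true = true
[3.1.1] NOT true = false
[3.1.2.2] true → true = true
[3.1.2] true → true = true
[3.1] false AND true = false
[3] NOT false = true
[root] true AND false AND true = false
Overall: false → eliminated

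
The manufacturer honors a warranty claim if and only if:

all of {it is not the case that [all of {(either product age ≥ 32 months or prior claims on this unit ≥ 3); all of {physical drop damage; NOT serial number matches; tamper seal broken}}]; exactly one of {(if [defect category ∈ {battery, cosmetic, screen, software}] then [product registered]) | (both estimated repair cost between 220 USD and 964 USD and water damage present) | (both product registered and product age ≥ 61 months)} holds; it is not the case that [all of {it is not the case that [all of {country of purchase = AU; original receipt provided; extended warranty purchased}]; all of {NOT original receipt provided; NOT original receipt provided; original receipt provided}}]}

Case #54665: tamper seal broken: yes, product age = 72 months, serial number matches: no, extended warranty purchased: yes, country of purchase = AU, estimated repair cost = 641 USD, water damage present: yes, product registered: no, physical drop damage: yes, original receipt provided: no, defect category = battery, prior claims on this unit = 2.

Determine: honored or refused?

Atomic conditions:
  product age ≥ 32 months: 72 ≥ 32 is true
  prior claims on this unit ≥ 3: 2 ≥ 3 is false
  physical drop damage: yes → true
  NOT serial number matches: no → true
  tamper seal broken: yes → true
  defect category ∈ {battery, cosmetic, screen, software}: battery is in the set → true
  product registered: no → false
  estimated repair cost between 220 USD and 964 USD: 641 in [220, 964] is true
  water damage present: yes → true
  product age ≥ 61 months: 72 ≥ 61 is true
  country of purchase = AU: AU == AU is true
  original receipt provided: no → false
  extended warranty purchased: yes → true
  NOT original receipt provided: no → true
Combine:
[1.1.1] true OR false = true
[1.1.2] true AND true AND true = true
[1.1] true AND true = true
[1] NOT true = false
[2.1] true → false = false
[2.2] true AND true = true
[2.3] false AND true = false
[2] exactly-one(false, true, false) = true
[3.1.1.1] true AND false AND true = false
[3.1.1] NOT false = true
[3.1.2] true AND true AND false = false
[3.1] true AND false = false
[3] NOT false = true
[root] false AND true AND true = false
Overall: false → refused

Refused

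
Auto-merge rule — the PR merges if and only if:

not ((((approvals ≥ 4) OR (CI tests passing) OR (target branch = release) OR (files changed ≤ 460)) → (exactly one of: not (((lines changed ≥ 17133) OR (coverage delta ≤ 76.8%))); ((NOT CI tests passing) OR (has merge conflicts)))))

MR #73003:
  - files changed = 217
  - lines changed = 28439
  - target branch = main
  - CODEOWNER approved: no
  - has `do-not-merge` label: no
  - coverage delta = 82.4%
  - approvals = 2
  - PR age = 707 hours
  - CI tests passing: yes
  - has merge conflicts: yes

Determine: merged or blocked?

Blocked

Atomic conditions:
  approvals ≥ 4: 2 ≥ 4 is false
  CI tests passing: yes → true
  target branch = release: main == release is false
  files changed ≤ 460: 217 ≤ 460 is true
  lines changed ≥ 17133: 28439 ≥ 17133 is true
  coverage delta ≤ 76.8%: 82.4 ≤ 76.8 is false
  NOT CI tests passing: yes → false
  has merge conflicts: yes → true
Combine:
[1.1] false OR true OR false OR true = true
[1.2.1.1] true OR false = true
[1.2.1] NOT true = false
[1.2.2] false OR true = true
[1.2] exactly-one(false, true) = true
[1] true → true = true
[root] NOT true = false
Overall: false → blocked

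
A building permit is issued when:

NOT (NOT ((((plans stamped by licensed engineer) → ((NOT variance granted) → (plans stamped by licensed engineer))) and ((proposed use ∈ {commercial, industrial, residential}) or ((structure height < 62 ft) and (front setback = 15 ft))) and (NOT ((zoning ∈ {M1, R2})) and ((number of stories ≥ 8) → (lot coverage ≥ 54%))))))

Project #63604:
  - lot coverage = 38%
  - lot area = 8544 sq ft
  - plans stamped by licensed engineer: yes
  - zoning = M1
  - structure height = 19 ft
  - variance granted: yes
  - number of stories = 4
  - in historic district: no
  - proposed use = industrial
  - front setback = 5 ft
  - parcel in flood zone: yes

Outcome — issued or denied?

Denied

Atomic conditions:
  plans stamped by licensed engineer: yes → true
  NOT variance granted: yes → false
  proposed use ∈ {commercial, industrial, residential}: industrial is in the set → true
  structure height < 62 ft: 19 < 62 is true
  front setback = 15 ft: 5 == 15 is false
  zoning ∈ {M1, R2}: M1 is in the set → true
  number of stories ≥ 8: 4 ≥ 8 is false
  lot coverage ≥ 54%: 38 ≥ 54 is false
Combine:
[1.1.1.2] false → true (antecedent false ⇒ implication holds) = true
[1.1.1] true → true = true
[1.1.2.2] true AND false = false
[1.1.2] true OR false = true
[1.1.3.1] NOT true = false
[1.1.3.2] false → false (antecedent false ⇒ implication holds) = true
[1.1.3] false AND true = false
[1.1] true AND true AND false = false
[1] NOT false = true
[root] NOT true = false
Overall: false → denied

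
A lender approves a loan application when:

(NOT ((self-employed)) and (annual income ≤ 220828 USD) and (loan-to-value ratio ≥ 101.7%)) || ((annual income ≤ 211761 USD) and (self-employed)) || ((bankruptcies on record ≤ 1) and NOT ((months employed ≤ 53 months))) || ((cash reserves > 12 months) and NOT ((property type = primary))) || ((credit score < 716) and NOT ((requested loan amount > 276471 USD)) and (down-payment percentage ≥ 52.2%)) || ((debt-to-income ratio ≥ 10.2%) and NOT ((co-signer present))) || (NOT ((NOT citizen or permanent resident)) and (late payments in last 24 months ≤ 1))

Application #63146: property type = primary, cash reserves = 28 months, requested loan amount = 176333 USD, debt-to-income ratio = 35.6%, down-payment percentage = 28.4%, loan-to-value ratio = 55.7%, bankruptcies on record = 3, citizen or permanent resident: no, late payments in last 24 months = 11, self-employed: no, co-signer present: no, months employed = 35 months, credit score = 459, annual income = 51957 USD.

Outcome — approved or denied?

Atomic conditions:
  self-employed: no → false
  annual income ≤ 220828 USD: 51957 ≤ 220828 is true
  loan-to-value ratio ≥ 101.7%: 55.7 ≥ 101.7 is false
  annual income ≤ 211761 USD: 51957 ≤ 211761 is true
  bankruptcies on record ≤ 1: 3 ≤ 1 is false
  months employed ≤ 53 months: 35 ≤ 53 is true
  cash reserves > 12 months: 28 > 12 is true
  property type = primary: primary == primary is true
  credit score < 716: 459 < 716 is true
  requested loan amount > 276471 USD: 176333 > 276471 is false
  down-payment percentage ≥ 52.2%: 28.4 ≥ 52.2 is false
  debt-to-income ratio ≥ 10.2%: 35.6 ≥ 10.2 is true
  co-signer present: no → false
  NOT citizen or permanent resident: no → true
  late payments in last 24 months ≤ 1: 11 ≤ 1 is false
Combine:
[1.1] NOT false = true
[1] true AND true AND false = false
[2] true AND false = false
[3.2] NOT true = false
[3] false AND false = false
[4.2] NOT true = false
[4] true AND false = false
[5.2] NOT false = true
[5] true AND true AND false = false
[6.2] NOT false = true
[6] true AND true = true
[7.1] NOT true = false
[7] false AND false = false
[root] false OR false OR false OR false OR false OR true OR false = true
Overall: true → approved

Approved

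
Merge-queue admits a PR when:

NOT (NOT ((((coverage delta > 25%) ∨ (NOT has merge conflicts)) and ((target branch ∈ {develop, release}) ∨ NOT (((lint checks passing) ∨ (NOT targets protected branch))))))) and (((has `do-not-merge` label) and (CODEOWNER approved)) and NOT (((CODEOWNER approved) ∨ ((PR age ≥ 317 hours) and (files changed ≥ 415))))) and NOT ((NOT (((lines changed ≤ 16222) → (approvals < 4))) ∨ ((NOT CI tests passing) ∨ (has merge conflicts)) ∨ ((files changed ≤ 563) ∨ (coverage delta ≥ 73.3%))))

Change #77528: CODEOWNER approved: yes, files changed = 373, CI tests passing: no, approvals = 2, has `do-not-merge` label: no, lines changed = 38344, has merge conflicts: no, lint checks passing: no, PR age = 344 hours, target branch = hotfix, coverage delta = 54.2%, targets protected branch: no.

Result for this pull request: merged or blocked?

Blocked

Atomic conditions:
  coverage delta > 25%: 54.2 > 25 is true
  NOT has merge conflicts: no → true
  target branch ∈ {develop, release}: hotfix is not in the set → false
  lint checks passing: no → false
  NOT targets protected branch: no → true
  has `do-not-merge` label: no → false
  CODEOWNER approved: yes → true
  PR age ≥ 317 hours: 344 ≥ 317 is true
  files changed ≥ 415: 373 ≥ 415 is false
  lines changed ≤ 16222: 38344 ≤ 16222 is false
  approvals < 4: 2 < 4 is true
  NOT CI tests passing: no → true
  has merge conflicts: no → false
  files changed ≤ 563: 373 ≤ 563 is true
  coverage delta ≥ 73.3%: 54.2 ≥ 73.3 is false
Combine:
[1.1.1.1] true OR true = true
[1.1.1.2.2.1] false OR true = true
[1.1.1.2.2] NOT true = false
[1.1.1.2] false OR false = false
[1.1.1] true AND false = false
[1.1] NOT false = true
[1] NOT true = false
[2.1] false AND true = false
[2.2.1.2] true AND false = false
[2.2.1] true OR false = true
[2.2] NOT true = false
[2] false AND false = false
[3.1.1.1] false → true (antecedent false ⇒ implication holds) = true
[3.1.1] NOT true = false
[3.1.2] true OR false = true
[3.1.3] true OR false = true
[3.1] false OR true OR true = true
[3] NOT true = false
[root] false AND false AND false = false
Overall: false → blocked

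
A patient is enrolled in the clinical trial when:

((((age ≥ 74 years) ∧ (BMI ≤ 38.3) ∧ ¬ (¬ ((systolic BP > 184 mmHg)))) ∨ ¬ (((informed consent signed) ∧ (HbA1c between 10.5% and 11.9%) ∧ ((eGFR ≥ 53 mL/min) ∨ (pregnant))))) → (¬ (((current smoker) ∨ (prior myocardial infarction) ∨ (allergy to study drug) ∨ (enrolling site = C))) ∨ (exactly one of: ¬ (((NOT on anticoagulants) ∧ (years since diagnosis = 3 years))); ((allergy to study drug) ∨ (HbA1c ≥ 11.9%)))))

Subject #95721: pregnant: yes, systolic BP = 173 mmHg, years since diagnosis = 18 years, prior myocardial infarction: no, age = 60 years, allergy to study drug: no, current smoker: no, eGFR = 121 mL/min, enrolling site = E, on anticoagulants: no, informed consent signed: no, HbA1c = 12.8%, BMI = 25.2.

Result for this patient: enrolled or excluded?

Atomic conditions:
  age ≥ 74 years: 60 ≥ 74 is false
  BMI ≤ 38.3: 25.2 ≤ 38.3 is true
  systolic BP > 184 mmHg: 173 > 184 is false
  informed consent signed: no → false
  HbA1c between 10.5% and 11.9%: 12.8 in [10.5, 11.9] is false
  eGFR ≥ 53 mL/min: 121 ≥ 53 is true
  pregnant: yes → true
  current smoker: no → false
  prior myocardial infarction: no → false
  allergy to study drug: no → false
  enrolling site = C: E == C is false
  NOT on anticoagulants: no → true
  years since diagnosis = 3 years: 18 == 3 is false
  HbA1c ≥ 11.9%: 12.8 ≥ 11.9 is true
Combine:
[1.1.3.1] NOT false = true
[1.1.3] NOT true = false
[1.1] false AND true AND false = false
[1.2.1.3] true OR true = true
[1.2.1] false AND false AND true = false
[1.2] NOT false = true
[1] false OR true = true
[2.1.1] false OR false OR false OR false = false
[2.1] NOT false = true
[2.2.1.1] true AND false = false
[2.2.1] NOT false = true
[2.2.2] false OR true = true
[2.2] exactly-one(true, true) = false
[2] true OR false = true
[root] true → true = true
Overall: true → enrolled

Enrolled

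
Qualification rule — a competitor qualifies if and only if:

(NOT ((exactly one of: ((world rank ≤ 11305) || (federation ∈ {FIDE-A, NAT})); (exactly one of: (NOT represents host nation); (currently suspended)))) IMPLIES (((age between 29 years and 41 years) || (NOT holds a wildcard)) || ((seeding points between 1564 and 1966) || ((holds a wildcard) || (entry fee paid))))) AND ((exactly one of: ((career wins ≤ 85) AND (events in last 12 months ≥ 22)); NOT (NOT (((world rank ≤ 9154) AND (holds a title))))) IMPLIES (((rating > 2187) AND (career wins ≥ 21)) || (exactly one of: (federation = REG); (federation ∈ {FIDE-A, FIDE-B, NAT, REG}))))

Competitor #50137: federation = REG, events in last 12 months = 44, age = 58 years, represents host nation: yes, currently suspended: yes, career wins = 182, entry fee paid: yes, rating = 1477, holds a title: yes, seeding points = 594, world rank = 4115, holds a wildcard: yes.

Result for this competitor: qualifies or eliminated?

Eliminated

Atomic conditions:
  world rank ≤ 11305: 4115 ≤ 11305 is true
  federation ∈ {FIDE-A, NAT}: REG is not in the set → false
  NOT represents host nation: yes → false
  currently suspended: yes → true
  age between 29 years and 41 years: 58 in [29, 41] is false
  NOT holds a wildcard: yes → false
  seeding points between 1564 and 1966: 594 in [1564, 1966] is false
  holds a wildcard: yes → true
  entry fee paid: yes → true
  career wins ≤ 85: 182 ≤ 85 is false
  events in last 12 months ≥ 22: 44 ≥ 22 is true
  world rank ≤ 9154: 4115 ≤ 9154 is true
  holds a title: yes → true
  rating > 2187: 1477 > 2187 is false
  career wins ≥ 21: 182 ≥ 21 is true
  federation = REG: REG == REG is true
  federation ∈ {FIDE-A, FIDE-B, NAT, REG}: REG is in the set → true
Combine:
[1.1.1.1] true OR false = true
[1.1.1.2] exactly-one(false, true) = true
[1.1.1] exactly-one(true, true) = false
[1.1] NOT false = true
[1.2.1] false OR false = false
[1.2.2.2] true OR true = true
[1.2.2] false OR true = true
[1.2] false OR true = true
[1] true → true = true
[2.1.1] false AND true = false
[2.1.2.1.1] true AND true = true
[2.1.2.1] NOT true = false
[2.1.2] NOT false = true
[2.1] exactly-one(false, true) = true
[2.2.1] false AND true = false
[2.2.2] exactly-one(true, true) = false
[2.2] false OR false = false
[2] true → false = false
[root] true AND false = false
Overall: false → eliminated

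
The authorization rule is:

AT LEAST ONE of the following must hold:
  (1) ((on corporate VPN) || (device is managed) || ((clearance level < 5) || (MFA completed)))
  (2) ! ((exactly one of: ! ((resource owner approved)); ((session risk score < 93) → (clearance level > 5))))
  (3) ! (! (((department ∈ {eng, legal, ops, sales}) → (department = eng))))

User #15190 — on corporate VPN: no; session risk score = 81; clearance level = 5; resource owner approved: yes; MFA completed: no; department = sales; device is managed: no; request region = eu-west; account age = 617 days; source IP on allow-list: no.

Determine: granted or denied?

Atomic conditions:
  on corporate VPN: no → false
  device is managed: no → false
  clearance level < 5: 5 < 5 is false
  MFA completed: no → false
  resource owner approved: yes → true
  session risk score < 93: 81 < 93 is true
  clearance level > 5: 5 > 5 is false
  department ∈ {eng, legal, ops, sales}: sales is in the set → true
  department = eng: sales == eng is false
Combine:
[1.3] false OR false = false
[1] false OR false OR false = false
[2.1.1] NOT true = false
[2.1.2] true → false = false
[2.1] exactly-one(false, false) = false
[2] NOT false = true
[3.1.1] true → false = false
[3.1] NOT false = true
[3] NOT true = false
[root] false OR true OR false = true
Overall: true → granted

Granted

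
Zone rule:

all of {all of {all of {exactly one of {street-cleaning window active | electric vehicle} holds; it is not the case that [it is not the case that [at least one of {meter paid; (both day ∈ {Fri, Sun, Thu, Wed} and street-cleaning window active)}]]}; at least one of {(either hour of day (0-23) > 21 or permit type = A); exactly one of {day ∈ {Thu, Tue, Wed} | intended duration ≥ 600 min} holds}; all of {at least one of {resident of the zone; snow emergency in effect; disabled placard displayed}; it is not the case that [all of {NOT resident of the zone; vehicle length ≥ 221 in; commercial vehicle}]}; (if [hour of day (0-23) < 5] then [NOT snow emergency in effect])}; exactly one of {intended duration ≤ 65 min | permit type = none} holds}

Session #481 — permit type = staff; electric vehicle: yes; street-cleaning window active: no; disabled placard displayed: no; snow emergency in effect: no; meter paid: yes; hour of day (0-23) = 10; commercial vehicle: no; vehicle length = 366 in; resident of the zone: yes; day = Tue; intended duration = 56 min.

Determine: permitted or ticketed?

Atomic conditions:
  street-cleaning window active: no → false
  electric vehicle: yes → true
  meter paid: yes → true
  day ∈ {Fri, Sun, Thu, Wed}: Tue is not in the set → false
  hour of day (0-23) > 21: 10 > 21 is false
  permit type = A: staff == A is false
  day ∈ {Thu, Tue, Wed}: Tue is in the set → true
  intended duration ≥ 600 min: 56 ≥ 600 is false
  resident of the zone: yes → true
  snow emergency in effect: no → false
  disabled placard displayed: no → false
  NOT resident of the zone: yes → false
  vehicle length ≥ 221 in: 366 ≥ 221 is true
  commercial vehicle: no → false
  hour of day (0-23) < 5: 10 < 5 is false
  NOT snow emergency in effect: no → true
  intended duration ≤ 65 min: 56 ≤ 65 is true
  permit type = none: staff == none is false
Combine:
[1.1.1] exactly-one(false, true) = true
[1.1.2.1.1.2] false AND false = false
[1.1.2.1.1] true OR false = true
[1.1.2.1] NOT true = false
[1.1.2] NOT false = true
[1.1] true AND true = true
[1.2.1] false OR false = false
[1.2.2] exactly-one(true, false) = true
[1.2] false OR true = true
[1.3.1] true OR false OR false = true
[1.3.2.1] false AND true AND false = false
[1.3.2] NOT false = true
[1.3] true AND true = true
[1.4] false → true (antecedent false ⇒ implication holds) = true
[1] true AND true AND true AND true = true
[2] exactly-one(true, false) = true
[root] true AND true = true
Overall: true → permitted

Permitted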